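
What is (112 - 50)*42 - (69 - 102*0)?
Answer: 2535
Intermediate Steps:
(112 - 50)*42 - (69 - 102*0) = 62*42 - (69 - 51*0) = 2604 - (69 + 0) = 2604 - 1*69 = 2604 - 69 = 2535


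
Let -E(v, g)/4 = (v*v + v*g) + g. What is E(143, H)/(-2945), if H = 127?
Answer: 154948/2945 ≈ 52.614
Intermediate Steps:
E(v, g) = -4*g - 4*v² - 4*g*v (E(v, g) = -4*((v*v + v*g) + g) = -4*((v² + g*v) + g) = -4*(g + v² + g*v) = -4*g - 4*v² - 4*g*v)
E(143, H)/(-2945) = (-4*127 - 4*143² - 4*127*143)/(-2945) = (-508 - 4*20449 - 72644)*(-1/2945) = (-508 - 81796 - 72644)*(-1/2945) = -154948*(-1/2945) = 154948/2945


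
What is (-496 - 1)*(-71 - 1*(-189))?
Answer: -58646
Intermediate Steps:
(-496 - 1)*(-71 - 1*(-189)) = -497*(-71 + 189) = -497*118 = -58646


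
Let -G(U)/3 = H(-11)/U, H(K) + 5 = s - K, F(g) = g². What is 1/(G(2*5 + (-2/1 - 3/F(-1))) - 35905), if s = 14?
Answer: -1/35917 ≈ -2.7842e-5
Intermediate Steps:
H(K) = 9 - K (H(K) = -5 + (14 - K) = 9 - K)
G(U) = -60/U (G(U) = -3*(9 - 1*(-11))/U = -3*(9 + 11)/U = -60/U)
1/(G(2*5 + (-2/1 - 3/F(-1))) - 35905) = 1/(-60/(2*5 + (-2/1 - 3/((-1)²))) - 35905) = 1/(-60/(10 + (-2*1 - 3/1)) - 35905) = 1/(-60/(10 + (-2 - 3*1)) - 35905) = 1/(-60/(10 + (-2 - 3)) - 35905) = 1/(-60/(10 - 5) - 35905) = 1/(-60/5 - 35905) = 1/(-60*⅕ - 35905) = 1/(-12 - 35905) = 1/(-35917) = -1/35917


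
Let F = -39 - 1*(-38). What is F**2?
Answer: 1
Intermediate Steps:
F = -1 (F = -39 + 38 = -1)
F**2 = (-1)**2 = 1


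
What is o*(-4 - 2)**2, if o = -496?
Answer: -17856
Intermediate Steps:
o*(-4 - 2)**2 = -496*(-4 - 2)**2 = -496*(-6)**2 = -496*36 = -17856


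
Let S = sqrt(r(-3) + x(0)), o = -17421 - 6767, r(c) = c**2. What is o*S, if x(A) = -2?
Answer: -24188*sqrt(7) ≈ -63995.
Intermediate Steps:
o = -24188
S = sqrt(7) (S = sqrt((-3)**2 - 2) = sqrt(9 - 2) = sqrt(7) ≈ 2.6458)
o*S = -24188*sqrt(7)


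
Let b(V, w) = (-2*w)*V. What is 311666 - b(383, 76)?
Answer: 369882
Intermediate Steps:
b(V, w) = -2*V*w
311666 - b(383, 76) = 311666 - (-2)*383*76 = 311666 - 1*(-58216) = 311666 + 58216 = 369882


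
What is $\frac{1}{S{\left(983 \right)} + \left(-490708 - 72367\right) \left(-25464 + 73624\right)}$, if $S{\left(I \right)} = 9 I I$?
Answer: $- \frac{1}{27108995399} \approx -3.6888 \cdot 10^{-11}$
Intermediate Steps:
$S{\left(I \right)} = 9 I^{2}$
$\frac{1}{S{\left(983 \right)} + \left(-490708 - 72367\right) \left(-25464 + 73624\right)} = \frac{1}{9 \cdot 983^{2} + \left(-490708 - 72367\right) \left(-25464 + 73624\right)} = \frac{1}{9 \cdot 966289 - 27117692000} = \frac{1}{8696601 - 27117692000} = \frac{1}{-27108995399} = - \frac{1}{27108995399}$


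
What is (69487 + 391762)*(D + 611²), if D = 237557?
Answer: 281766866622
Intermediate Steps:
(69487 + 391762)*(D + 611²) = (69487 + 391762)*(237557 + 611²) = 461249*(237557 + 373321) = 461249*610878 = 281766866622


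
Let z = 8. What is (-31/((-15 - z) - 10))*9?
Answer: 93/11 ≈ 8.4545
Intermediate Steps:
(-31/((-15 - z) - 10))*9 = (-31/((-15 - 1*8) - 10))*9 = (-31/((-15 - 8) - 10))*9 = (-31/(-23 - 10))*9 = (-31/(-33))*9 = -1/33*(-31)*9 = (31/33)*9 = 93/11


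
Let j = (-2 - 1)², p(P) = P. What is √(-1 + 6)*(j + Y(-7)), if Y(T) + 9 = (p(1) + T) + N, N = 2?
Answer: -4*√5 ≈ -8.9443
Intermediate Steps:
j = 9 (j = (-3)² = 9)
Y(T) = -6 + T (Y(T) = -9 + ((1 + T) + 2) = -9 + (3 + T) = -6 + T)
√(-1 + 6)*(j + Y(-7)) = √(-1 + 6)*(9 + (-6 - 7)) = √5*(9 - 13) = √5*(-4) = -4*√5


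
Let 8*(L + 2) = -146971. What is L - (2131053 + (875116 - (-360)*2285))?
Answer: -30777139/8 ≈ -3.8471e+6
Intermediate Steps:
L = -146987/8 (L = -2 + (1/8)*(-146971) = -2 - 146971/8 = -146987/8 ≈ -18373.)
L - (2131053 + (875116 - (-360)*2285)) = -146987/8 - (2131053 + (875116 - (-360)*2285)) = -146987/8 - (2131053 + (875116 - 1*(-822600))) = -146987/8 - (2131053 + (875116 + 822600)) = -146987/8 - (2131053 + 1697716) = -146987/8 - 1*3828769 = -146987/8 - 3828769 = -30777139/8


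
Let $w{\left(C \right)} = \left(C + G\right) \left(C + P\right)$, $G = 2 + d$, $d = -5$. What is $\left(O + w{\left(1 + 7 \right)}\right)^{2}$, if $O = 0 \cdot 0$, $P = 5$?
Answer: $4225$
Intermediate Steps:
$G = -3$ ($G = 2 - 5 = -3$)
$w{\left(C \right)} = \left(-3 + C\right) \left(5 + C\right)$ ($w{\left(C \right)} = \left(C - 3\right) \left(C + 5\right) = \left(-3 + C\right) \left(5 + C\right)$)
$O = 0$
$\left(O + w{\left(1 + 7 \right)}\right)^{2} = \left(0 + \left(-15 + \left(1 + 7\right)^{2} + 2 \left(1 + 7\right)\right)\right)^{2} = \left(0 + \left(-15 + 8^{2} + 2 \cdot 8\right)\right)^{2} = \left(0 + \left(-15 + 64 + 16\right)\right)^{2} = \left(0 + 65\right)^{2} = 65^{2} = 4225$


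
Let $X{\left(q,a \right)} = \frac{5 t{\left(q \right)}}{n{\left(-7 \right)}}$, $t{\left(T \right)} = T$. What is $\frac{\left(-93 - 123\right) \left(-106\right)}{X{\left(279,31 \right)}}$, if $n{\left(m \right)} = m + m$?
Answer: $- \frac{35616}{155} \approx -229.78$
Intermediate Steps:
$n{\left(m \right)} = 2 m$
$X{\left(q,a \right)} = - \frac{5 q}{14}$ ($X{\left(q,a \right)} = \frac{5 q}{2 \left(-7\right)} = \frac{5 q}{-14} = 5 q \left(- \frac{1}{14}\right) = - \frac{5 q}{14}$)
$\frac{\left(-93 - 123\right) \left(-106\right)}{X{\left(279,31 \right)}} = \frac{\left(-93 - 123\right) \left(-106\right)}{\left(- \frac{5}{14}\right) 279} = \frac{\left(-216\right) \left(-106\right)}{- \frac{1395}{14}} = 22896 \left(- \frac{14}{1395}\right) = - \frac{35616}{155}$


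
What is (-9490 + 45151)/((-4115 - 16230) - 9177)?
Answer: -35661/29522 ≈ -1.2079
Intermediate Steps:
(-9490 + 45151)/((-4115 - 16230) - 9177) = 35661/(-20345 - 9177) = 35661/(-29522) = 35661*(-1/29522) = -35661/29522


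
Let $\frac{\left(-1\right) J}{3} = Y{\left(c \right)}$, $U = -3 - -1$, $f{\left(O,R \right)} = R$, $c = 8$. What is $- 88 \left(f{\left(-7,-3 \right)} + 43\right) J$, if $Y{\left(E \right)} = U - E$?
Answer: $-105600$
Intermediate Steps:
$U = -2$ ($U = -3 + 1 = -2$)
$Y{\left(E \right)} = -2 - E$
$J = 30$ ($J = - 3 \left(-2 - 8\right) = \left(-3\right) \left(-10\right) = 30$)
$- 88 \left(f{\left(-7,-3 \right)} + 43\right) J = - 88 \left(-3 + 43\right) 30 = \left(-88\right) 40 \cdot 30 = \left(-3520\right) 30 = -105600$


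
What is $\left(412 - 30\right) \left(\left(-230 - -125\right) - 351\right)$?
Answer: $-174192$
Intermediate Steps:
$\left(412 - 30\right) \left(\left(-230 - -125\right) - 351\right) = 382 \left(\left(-230 + 125\right) - 351\right) = 382 \left(-105 - 351\right) = 382 \left(-456\right) = -174192$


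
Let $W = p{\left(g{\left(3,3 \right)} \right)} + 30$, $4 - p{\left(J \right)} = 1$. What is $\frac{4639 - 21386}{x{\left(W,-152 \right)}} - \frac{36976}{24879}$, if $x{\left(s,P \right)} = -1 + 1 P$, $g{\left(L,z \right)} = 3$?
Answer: $\frac{136997095}{1268829} \approx 107.97$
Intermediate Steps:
$p{\left(J \right)} = 3$ ($p{\left(J \right)} = 4 - 1 = 3$)
$W = 33$ ($W = 3 + 30 = 33$)
$x{\left(s,P \right)} = -1 + P$
$\frac{4639 - 21386}{x{\left(W,-152 \right)}} - \frac{36976}{24879} = \frac{4639 - 21386}{-1 - 152} - \frac{36976}{24879} = - \frac{16747}{-153} - \frac{36976}{24879} = \left(-16747\right) \left(- \frac{1}{153}\right) - \frac{36976}{24879} = \frac{16747}{153} - \frac{36976}{24879} = \frac{136997095}{1268829}$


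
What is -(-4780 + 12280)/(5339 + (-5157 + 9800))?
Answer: -3750/4991 ≈ -0.75135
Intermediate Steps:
-(-4780 + 12280)/(5339 + (-5157 + 9800)) = -7500/(5339 + 4643) = -7500/9982 = -1*3750/4991 = -3750/4991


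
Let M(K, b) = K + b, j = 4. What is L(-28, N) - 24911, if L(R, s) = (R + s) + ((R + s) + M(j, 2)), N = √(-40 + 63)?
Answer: -24961 + 2*√23 ≈ -24951.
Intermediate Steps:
N = √23 ≈ 4.7958
L(R, s) = 6 + 2*R + 2*s (L(R, s) = (R + s) + ((R + s) + (4 + 2)) = (R + s) + ((R + s) + 6) = (R + s) + (6 + R + s) = 6 + 2*R + 2*s)
L(-28, N) - 24911 = (6 + 2*(-28) + 2*√23) - 24911 = (6 - 56 + 2*√23) - 24911 = (-50 + 2*√23) - 24911 = -24961 + 2*√23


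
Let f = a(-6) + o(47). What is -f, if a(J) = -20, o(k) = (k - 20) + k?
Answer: -54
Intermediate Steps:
o(k) = -20 + 2*k (o(k) = (-20 + k) + k = -20 + 2*k)
f = 54 (f = -20 + (-20 + 2*47) = -20 + (-20 + 94) = -20 + 74 = 54)
-f = -1*54 = -54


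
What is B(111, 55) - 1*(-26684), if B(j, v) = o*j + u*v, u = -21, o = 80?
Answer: 34409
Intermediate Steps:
B(j, v) = -21*v + 80*j (B(j, v) = 80*j - 21*v = -21*v + 80*j)
B(111, 55) - 1*(-26684) = (-21*55 + 80*111) - 1*(-26684) = (-1155 + 8880) + 26684 = 7725 + 26684 = 34409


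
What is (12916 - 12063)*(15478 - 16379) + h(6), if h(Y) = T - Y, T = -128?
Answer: -768687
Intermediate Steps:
h(Y) = -128 - Y
(12916 - 12063)*(15478 - 16379) + h(6) = (12916 - 12063)*(15478 - 16379) + (-128 - 1*6) = 853*(-901) + (-128 - 6) = -768553 - 134 = -768687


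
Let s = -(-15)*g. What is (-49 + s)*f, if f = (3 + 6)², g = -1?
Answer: -5184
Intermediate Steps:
s = -15 (s = -(-15)*(-1) = -3*5 = -15)
f = 81 (f = 9² = 81)
(-49 + s)*f = (-49 - 15)*81 = -64*81 = -5184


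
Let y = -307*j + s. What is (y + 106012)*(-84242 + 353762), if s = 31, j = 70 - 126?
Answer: 33214297200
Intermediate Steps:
j = -56
y = 17223 (y = -307*(-56) + 31 = 17192 + 31 = 17223)
(y + 106012)*(-84242 + 353762) = (17223 + 106012)*(-84242 + 353762) = 123235*269520 = 33214297200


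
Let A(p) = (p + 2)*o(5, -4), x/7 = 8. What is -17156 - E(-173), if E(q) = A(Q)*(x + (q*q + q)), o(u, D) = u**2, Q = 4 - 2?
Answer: -2998356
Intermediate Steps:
Q = 2
x = 56 (x = 7*8 = 56)
A(p) = 50 + 25*p (A(p) = (p + 2)*5**2 = (2 + p)*25 = 50 + 25*p)
E(q) = 5600 + 100*q + 100*q**2 (E(q) = (50 + 25*2)*(56 + (q*q + q)) = (50 + 50)*(56 + (q**2 + q)) = 100*(56 + (q + q**2)) = 100*(56 + q + q**2) = 5600 + 100*q + 100*q**2)
-17156 - E(-173) = -17156 - (5600 + 100*(-173) + 100*(-173)**2) = -17156 - (5600 - 17300 + 100*29929) = -17156 - (5600 - 17300 + 2992900) = -17156 - 1*2981200 = -17156 - 2981200 = -2998356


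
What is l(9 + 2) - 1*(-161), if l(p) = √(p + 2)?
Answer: 161 + √13 ≈ 164.61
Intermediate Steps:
l(p) = √(2 + p)
l(9 + 2) - 1*(-161) = √(2 + (9 + 2)) - 1*(-161) = √(2 + 11) + 161 = √13 + 161 = 161 + √13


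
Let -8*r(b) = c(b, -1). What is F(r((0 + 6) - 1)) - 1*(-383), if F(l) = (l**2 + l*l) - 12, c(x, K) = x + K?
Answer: 743/2 ≈ 371.50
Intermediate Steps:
c(x, K) = K + x
r(b) = 1/8 - b/8 (r(b) = -(-1 + b)/8 = 1/8 - b/8)
F(l) = -12 + 2*l**2 (F(l) = (l**2 + l**2) - 12 = 2*l**2 - 12 = -12 + 2*l**2)
F(r((0 + 6) - 1)) - 1*(-383) = (-12 + 2*(1/8 - ((0 + 6) - 1)/8)**2) - 1*(-383) = (-12 + 2*(1/8 - (6 - 1)/8)**2) + 383 = (-12 + 2*(1/8 - 1/8*5)**2) + 383 = (-12 + 2*(1/8 - 5/8)**2) + 383 = (-12 + 2*(-1/2)**2) + 383 = (-12 + 2*(1/4)) + 383 = (-12 + 1/2) + 383 = -23/2 + 383 = 743/2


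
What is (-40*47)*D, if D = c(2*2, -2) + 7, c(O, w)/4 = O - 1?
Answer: -35720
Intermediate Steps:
c(O, w) = -4 + 4*O (c(O, w) = 4*(O - 1) = 4*(-1 + O) = -4 + 4*O)
D = 19 (D = (-4 + 4*(2*2)) + 7 = (-4 + 4*4) + 7 = (-4 + 16) + 7 = 12 + 7 = 19)
(-40*47)*D = -40*47*19 = -1880*19 = -35720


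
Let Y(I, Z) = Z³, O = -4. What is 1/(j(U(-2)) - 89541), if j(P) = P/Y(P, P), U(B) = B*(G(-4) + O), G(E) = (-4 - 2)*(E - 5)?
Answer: -10000/895409999 ≈ -1.1168e-5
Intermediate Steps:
G(E) = 30 - 6*E (G(E) = -6*(-5 + E) = 30 - 6*E)
U(B) = 50*B (U(B) = B*((30 - 6*(-4)) - 4) = B*((30 + 24) - 4) = B*(54 - 4) = B*50 = 50*B)
j(P) = P⁻² (j(P) = P/(P³) = P/P³ = P⁻²)
1/(j(U(-2)) - 89541) = 1/((50*(-2))⁻² - 89541) = 1/((-100)⁻² - 89541) = 1/(1/10000 - 89541) = 1/(-895409999/10000) = -10000/895409999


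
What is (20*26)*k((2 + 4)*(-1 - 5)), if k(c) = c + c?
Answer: -37440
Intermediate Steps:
k(c) = 2*c
(20*26)*k((2 + 4)*(-1 - 5)) = (20*26)*(2*((2 + 4)*(-1 - 5))) = 520*(2*(6*(-6))) = 520*(2*(-36)) = 520*(-72) = -37440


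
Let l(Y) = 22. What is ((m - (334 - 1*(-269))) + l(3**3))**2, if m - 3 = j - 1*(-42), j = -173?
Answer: 502681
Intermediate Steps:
m = -128 (m = 3 + (-173 - 1*(-42)) = 3 + (-173 + 42) = 3 - 131 = -128)
((m - (334 - 1*(-269))) + l(3**3))**2 = ((-128 - (334 - 1*(-269))) + 22)**2 = ((-128 - (334 + 269)) + 22)**2 = ((-128 - 1*603) + 22)**2 = ((-128 - 603) + 22)**2 = (-731 + 22)**2 = (-709)**2 = 502681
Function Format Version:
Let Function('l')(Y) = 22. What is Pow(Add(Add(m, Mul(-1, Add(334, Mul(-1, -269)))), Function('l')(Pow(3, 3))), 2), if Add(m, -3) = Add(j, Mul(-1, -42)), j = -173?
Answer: 502681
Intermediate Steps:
m = -128 (m = Add(3, Add(-173, Mul(-1, -42))) = Add(3, Add(-173, 42)) = Add(3, -131) = -128)
Pow(Add(Add(m, Mul(-1, Add(334, Mul(-1, -269)))), Function('l')(Pow(3, 3))), 2) = Pow(Add(Add(-128, Mul(-1, Add(334, Mul(-1, -269)))), 22), 2) = Pow(Add(Add(-128, Mul(-1, Add(334, 269))), 22), 2) = Pow(Add(Add(-128, Mul(-1, 603)), 22), 2) = Pow(Add(Add(-128, -603), 22), 2) = Pow(Add(-731, 22), 2) = Pow(-709, 2) = 502681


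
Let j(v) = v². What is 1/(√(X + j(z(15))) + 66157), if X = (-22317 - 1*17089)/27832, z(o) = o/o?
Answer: 920640812/60906834205271 - 42*I*√45653/60906834205271 ≈ 1.5116e-5 - 1.4734e-10*I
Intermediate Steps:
z(o) = 1
X = -19703/13916 (X = (-22317 - 17089)*(1/27832) = -39406*1/27832 = -19703/13916 ≈ -1.4159)
1/(√(X + j(z(15))) + 66157) = 1/(√(-19703/13916 + 1²) + 66157) = 1/(√(-19703/13916 + 1) + 66157) = 1/(√(-5787/13916) + 66157) = 1/(3*I*√45653/994 + 66157) = 1/(66157 + 3*I*√45653/994)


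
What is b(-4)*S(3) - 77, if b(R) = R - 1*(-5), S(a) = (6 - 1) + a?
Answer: -69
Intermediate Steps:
S(a) = 5 + a
b(R) = 5 + R (b(R) = R + 5 = 5 + R)
b(-4)*S(3) - 77 = (5 - 4)*(5 + 3) - 77 = 1*8 - 77 = 8 - 77 = -69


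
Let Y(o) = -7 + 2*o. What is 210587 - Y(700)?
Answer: 209194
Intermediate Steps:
210587 - Y(700) = 210587 - (-7 + 2*700) = 210587 - (-7 + 1400) = 210587 - 1*1393 = 210587 - 1393 = 209194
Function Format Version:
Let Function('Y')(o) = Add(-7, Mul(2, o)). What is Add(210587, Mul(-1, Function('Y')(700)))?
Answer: 209194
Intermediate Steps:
Add(210587, Mul(-1, Function('Y')(700))) = Add(210587, Mul(-1, Add(-7, Mul(2, 700)))) = Add(210587, Mul(-1, Add(-7, 1400))) = Add(210587, Mul(-1, 1393)) = Add(210587, -1393) = 209194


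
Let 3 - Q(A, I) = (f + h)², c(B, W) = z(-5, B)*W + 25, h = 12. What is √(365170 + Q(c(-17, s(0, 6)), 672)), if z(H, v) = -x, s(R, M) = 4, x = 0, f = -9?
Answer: 2*√91291 ≈ 604.29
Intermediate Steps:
z(H, v) = 0 (z(H, v) = -1*0 = 0)
c(B, W) = 25 (c(B, W) = 0*W + 25 = 0 + 25 = 25)
Q(A, I) = -6 (Q(A, I) = 3 - (-9 + 12)² = 3 - 1*3² = 3 - 1*9 = 3 - 9 = -6)
√(365170 + Q(c(-17, s(0, 6)), 672)) = √(365170 - 6) = √365164 = 2*√91291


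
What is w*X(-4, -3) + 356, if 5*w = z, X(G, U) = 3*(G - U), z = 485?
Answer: 65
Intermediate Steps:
X(G, U) = -3*U + 3*G
w = 97 (w = (⅕)*485 = 97)
w*X(-4, -3) + 356 = 97*(-3*(-3) + 3*(-4)) + 356 = 97*(9 - 12) + 356 = 97*(-3) + 356 = -291 + 356 = 65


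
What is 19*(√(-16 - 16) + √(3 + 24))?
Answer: 57*√3 + 76*I*√2 ≈ 98.727 + 107.48*I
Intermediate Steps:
19*(√(-16 - 16) + √(3 + 24)) = 19*(√(-32) + √27) = 19*(4*I*√2 + 3*√3) = 19*(3*√3 + 4*I*√2) = 57*√3 + 76*I*√2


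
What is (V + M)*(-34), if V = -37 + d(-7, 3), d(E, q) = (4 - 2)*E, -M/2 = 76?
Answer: 6902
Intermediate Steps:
M = -152 (M = -2*76 = -152)
d(E, q) = 2*E
V = -51 (V = -37 + 2*(-7) = -37 - 14 = -51)
(V + M)*(-34) = (-51 - 152)*(-34) = -203*(-34) = 6902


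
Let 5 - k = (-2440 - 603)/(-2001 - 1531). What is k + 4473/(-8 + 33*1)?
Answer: 16164061/88300 ≈ 183.06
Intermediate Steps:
k = 14617/3532 (k = 5 - (-2440 - 603)/(-2001 - 1531) = 5 - (-3043)/(-3532) = 5 - (-3043)*(-1)/3532 = 5 - 1*3043/3532 = 5 - 3043/3532 = 14617/3532 ≈ 4.1385)
k + 4473/(-8 + 33*1) = 14617/3532 + 4473/(-8 + 33*1) = 14617/3532 + 4473/(-8 + 33) = 14617/3532 + 4473/25 = 16164061/88300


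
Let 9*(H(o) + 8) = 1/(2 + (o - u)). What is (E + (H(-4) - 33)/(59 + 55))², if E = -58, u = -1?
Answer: 896343721/263169 ≈ 3406.0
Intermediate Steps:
H(o) = -8 + 1/(9*(3 + o)) (H(o) = -8 + 1/(9*(2 + (o - 1*(-1)))) = -8 + 1/(9*(2 + (o + 1))) = -8 + 1/(9*(2 + (1 + o))) = -8 + 1/(9*(3 + o)))
(E + (H(-4) - 33)/(59 + 55))² = (-58 + ((-215 - 72*(-4))/(9*(3 - 4)) - 33)/(59 + 55))² = (-58 + ((⅑)*(-215 + 288)/(-1) - 33)/114)² = (-58 + ((⅑)*(-1)*73 - 33)*(1/114))² = (-58 + (-73/9 - 33)*(1/114))² = (-58 - 370/9*1/114)² = (-58 - 185/513)² = (-29939/513)² = 896343721/263169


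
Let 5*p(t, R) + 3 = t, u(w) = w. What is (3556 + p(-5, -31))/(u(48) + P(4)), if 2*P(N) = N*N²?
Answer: 4443/100 ≈ 44.430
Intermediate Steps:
P(N) = N³/2 (P(N) = (N*N²)/2 = N³/2)
p(t, R) = -⅗ + t/5
(3556 + p(-5, -31))/(u(48) + P(4)) = (3556 + (-⅗ + (⅕)*(-5)))/(48 + (½)*4³) = (3556 + (-⅗ - 1))/(48 + (½)*64) = (3556 - 8/5)/(48 + 32) = (17772/5)/80 = (17772/5)*(1/80) = 4443/100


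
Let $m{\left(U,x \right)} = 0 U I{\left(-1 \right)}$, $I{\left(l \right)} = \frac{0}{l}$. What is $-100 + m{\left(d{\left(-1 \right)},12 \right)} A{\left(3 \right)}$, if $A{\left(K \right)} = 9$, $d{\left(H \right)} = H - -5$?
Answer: $-100$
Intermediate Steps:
$I{\left(l \right)} = 0$
$d{\left(H \right)} = 5 + H$ ($d{\left(H \right)} = H + 5 = 5 + H$)
$m{\left(U,x \right)} = 0$ ($m{\left(U,x \right)} = 0 U 0 = 0 \cdot 0 = 0$)
$-100 + m{\left(d{\left(-1 \right)},12 \right)} A{\left(3 \right)} = -100 + 0 \cdot 9 = -100 + 0 = -100$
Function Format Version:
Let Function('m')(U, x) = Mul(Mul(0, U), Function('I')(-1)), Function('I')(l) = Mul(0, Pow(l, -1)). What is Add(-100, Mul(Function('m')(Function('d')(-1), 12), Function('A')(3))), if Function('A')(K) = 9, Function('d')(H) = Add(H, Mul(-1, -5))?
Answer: -100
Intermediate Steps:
Function('I')(l) = 0
Function('d')(H) = Add(5, H) (Function('d')(H) = Add(H, 5) = Add(5, H))
Function('m')(U, x) = 0 (Function('m')(U, x) = Mul(Mul(0, U), 0) = Mul(0, 0) = 0)
Add(-100, Mul(Function('m')(Function('d')(-1), 12), Function('A')(3))) = Add(-100, Mul(0, 9)) = Add(-100, 0) = -100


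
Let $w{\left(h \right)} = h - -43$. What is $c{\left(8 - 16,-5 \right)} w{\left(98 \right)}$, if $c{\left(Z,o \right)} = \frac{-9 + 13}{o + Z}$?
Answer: $- \frac{564}{13} \approx -43.385$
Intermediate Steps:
$c{\left(Z,o \right)} = \frac{4}{Z + o}$
$w{\left(h \right)} = 43 + h$ ($w{\left(h \right)} = h + 43 = 43 + h$)
$c{\left(8 - 16,-5 \right)} w{\left(98 \right)} = \frac{4}{\left(8 - 16\right) - 5} \left(43 + 98\right) = \frac{4}{\left(8 - 16\right) - 5} \cdot 141 = \frac{4}{-8 - 5} \cdot 141 = \frac{4}{-13} \cdot 141 = 4 \left(- \frac{1}{13}\right) 141 = \left(- \frac{4}{13}\right) 141 = - \frac{564}{13}$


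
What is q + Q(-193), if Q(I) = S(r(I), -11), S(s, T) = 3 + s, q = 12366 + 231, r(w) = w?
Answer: 12407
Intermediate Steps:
q = 12597
Q(I) = 3 + I
q + Q(-193) = 12597 + (3 - 193) = 12597 - 190 = 12407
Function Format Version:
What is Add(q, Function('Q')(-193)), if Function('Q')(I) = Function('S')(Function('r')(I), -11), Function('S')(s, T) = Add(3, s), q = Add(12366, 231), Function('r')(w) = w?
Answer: 12407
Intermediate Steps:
q = 12597
Function('Q')(I) = Add(3, I)
Add(q, Function('Q')(-193)) = Add(12597, Add(3, -193)) = Add(12597, -190) = 12407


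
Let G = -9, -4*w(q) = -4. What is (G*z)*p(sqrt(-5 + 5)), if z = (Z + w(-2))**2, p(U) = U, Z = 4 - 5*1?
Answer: 0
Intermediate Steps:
Z = -1 (Z = 4 - 5 = -1)
w(q) = 1 (w(q) = -1/4*(-4) = 1)
z = 0 (z = (-1 + 1)**2 = 0**2 = 0)
(G*z)*p(sqrt(-5 + 5)) = (-9*0)*sqrt(-5 + 5) = 0*sqrt(0) = 0*0 = 0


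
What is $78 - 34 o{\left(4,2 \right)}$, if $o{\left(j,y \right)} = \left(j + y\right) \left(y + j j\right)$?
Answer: $-3594$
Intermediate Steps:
$o{\left(j,y \right)} = \left(j + y\right) \left(y + j^{2}\right)$
$78 - 34 o{\left(4,2 \right)} = 78 - 34 \left(4^{3} + 2^{2} + 4 \cdot 2 + 2 \cdot 4^{2}\right) = 78 - 34 \left(64 + 4 + 8 + 2 \cdot 16\right) = 78 - 34 \left(64 + 4 + 8 + 32\right) = 78 - 3672 = -3594$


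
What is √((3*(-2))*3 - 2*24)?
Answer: I*√66 ≈ 8.124*I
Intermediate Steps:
√((3*(-2))*3 - 2*24) = √(-6*3 - 48) = √(-18 - 48) = √(-66) = I*√66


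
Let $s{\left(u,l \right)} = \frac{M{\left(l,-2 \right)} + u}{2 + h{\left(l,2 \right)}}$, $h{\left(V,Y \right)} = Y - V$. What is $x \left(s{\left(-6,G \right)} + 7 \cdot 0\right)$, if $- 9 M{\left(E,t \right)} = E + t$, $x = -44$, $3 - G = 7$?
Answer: $\frac{88}{3} \approx 29.333$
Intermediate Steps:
$G = -4$ ($G = 3 - 7 = -4$)
$M{\left(E,t \right)} = - \frac{E}{9} - \frac{t}{9}$ ($M{\left(E,t \right)} = - \frac{E + t}{9} = - \frac{E}{9} - \frac{t}{9}$)
$s{\left(u,l \right)} = \frac{\frac{2}{9} + u - \frac{l}{9}}{4 - l}$ ($s{\left(u,l \right)} = \frac{\left(- \frac{l}{9} - - \frac{2}{9}\right) + u}{2 - \left(-2 + l\right)} = \frac{\left(- \frac{l}{9} + \frac{2}{9}\right) + u}{4 - l} = \frac{\left(\frac{2}{9} - \frac{l}{9}\right) + u}{4 - l} = \frac{\frac{2}{9} + u - \frac{l}{9}}{4 - l}$)
$x \left(s{\left(-6,G \right)} + 7 \cdot 0\right) = - 44 \left(\frac{-2 - 4 - -54}{9 \left(-4 - 4\right)} + 7 \cdot 0\right) = - 44 \left(\frac{-2 - 4 + 54}{9 \left(-8\right)} + 0\right) = - 44 \left(\frac{1}{9} \left(- \frac{1}{8}\right) 48 + 0\right) = - 44 \left(- \frac{2}{3} + 0\right) = \left(-44\right) \left(- \frac{2}{3}\right) = \frac{88}{3}$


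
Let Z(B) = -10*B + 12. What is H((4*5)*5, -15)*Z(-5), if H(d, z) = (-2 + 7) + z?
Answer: -620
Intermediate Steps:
H(d, z) = 5 + z
Z(B) = 12 - 10*B
H((4*5)*5, -15)*Z(-5) = (5 - 15)*(12 - 10*(-5)) = -10*(12 + 50) = -10*62 = -620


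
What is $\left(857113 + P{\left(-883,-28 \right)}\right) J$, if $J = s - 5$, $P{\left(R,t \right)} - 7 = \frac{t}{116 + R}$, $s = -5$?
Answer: $- \frac{6574110680}{767} \approx -8.5712 \cdot 10^{6}$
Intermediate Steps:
$P{\left(R,t \right)} = 7 + \frac{t}{116 + R}$
$J = -10$ ($J = -5 - 5 = -10$)
$\left(857113 + P{\left(-883,-28 \right)}\right) J = \left(857113 + \frac{812 - 28 + 7 \left(-883\right)}{116 - 883}\right) \left(-10\right) = \left(857113 + \frac{812 - 28 - 6181}{-767}\right) \left(-10\right) = \left(857113 - - \frac{5397}{767}\right) \left(-10\right) = \left(857113 + \frac{5397}{767}\right) \left(-10\right) = \frac{657411068}{767} \left(-10\right) = - \frac{6574110680}{767}$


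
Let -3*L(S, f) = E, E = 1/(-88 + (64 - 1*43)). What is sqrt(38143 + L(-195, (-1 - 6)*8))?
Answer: 2*sqrt(385253886)/201 ≈ 195.30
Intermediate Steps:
E = -1/67 (E = 1/(-88 + (64 - 43)) = 1/(-88 + 21) = 1/(-67) = -1/67 ≈ -0.014925)
L(S, f) = 1/201 (L(S, f) = -1/3*(-1/67) = 1/201)
sqrt(38143 + L(-195, (-1 - 6)*8)) = sqrt(38143 + 1/201) = sqrt(7666744/201) = 2*sqrt(385253886)/201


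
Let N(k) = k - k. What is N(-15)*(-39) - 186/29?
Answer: -186/29 ≈ -6.4138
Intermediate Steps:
N(k) = 0
N(-15)*(-39) - 186/29 = 0*(-39) - 186/29 = 0 - 186*1/29 = 0 - 186/29 = -186/29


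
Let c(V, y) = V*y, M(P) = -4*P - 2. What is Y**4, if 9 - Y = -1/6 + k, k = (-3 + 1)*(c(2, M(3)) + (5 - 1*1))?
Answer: 2947295521/1296 ≈ 2.2741e+6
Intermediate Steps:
M(P) = -2 - 4*P
k = 48 (k = (-3 + 1)*(2*(-2 - 4*3) + (5 - 1*1)) = -2*(2*(-2 - 12) + (5 - 1)) = -2*(2*(-14) + 4) = -2*(-28 + 4) = -2*(-24) = 48)
Y = -233/6 (Y = 9 - (-1/6 + 48) = 9 - 1*287/6 = 9 - 287/6 = -233/6 ≈ -38.833)
Y**4 = (-233/6)**4 = 2947295521/1296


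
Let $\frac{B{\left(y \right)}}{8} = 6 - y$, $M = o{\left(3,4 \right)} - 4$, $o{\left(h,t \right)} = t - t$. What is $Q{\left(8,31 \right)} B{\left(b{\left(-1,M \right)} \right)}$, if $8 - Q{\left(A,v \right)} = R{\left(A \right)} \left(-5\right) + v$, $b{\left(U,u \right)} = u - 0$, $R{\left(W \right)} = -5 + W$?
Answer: $-640$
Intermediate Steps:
$o{\left(h,t \right)} = 0$
$M = -4$ ($M = 0 - 4 = -4$)
$b{\left(U,u \right)} = u$ ($b{\left(U,u \right)} = u + 0 = u$)
$B{\left(y \right)} = 48 - 8 y$ ($B{\left(y \right)} = 8 \left(6 - y\right) = 48 - 8 y$)
$Q{\left(A,v \right)} = -17 - v + 5 A$ ($Q{\left(A,v \right)} = 8 - \left(\left(-5 + A\right) \left(-5\right) + v\right) = 8 - \left(\left(25 - 5 A\right) + v\right) = 8 - \left(25 + v - 5 A\right) = -17 - v + 5 A$)
$Q{\left(8,31 \right)} B{\left(b{\left(-1,M \right)} \right)} = \left(-17 - 31 + 5 \cdot 8\right) \left(48 - -32\right) = \left(-17 - 31 + 40\right) \left(48 + 32\right) = \left(-8\right) 80 = -640$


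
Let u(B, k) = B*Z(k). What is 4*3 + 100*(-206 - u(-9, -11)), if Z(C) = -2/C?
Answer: -224668/11 ≈ -20424.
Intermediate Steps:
u(B, k) = -2*B/k (u(B, k) = B*(-2/k) = -2*B/k)
4*3 + 100*(-206 - u(-9, -11)) = 4*3 + 100*(-206 - (-2)*(-9)/(-11)) = 12 + 100*(-206 - (-2)*(-9)*(-1)/11) = 12 + 100*(-206 - 1*(-18/11)) = 12 + 100*(-206 + 18/11) = 12 + 100*(-2248/11) = 12 - 224800/11 = -224668/11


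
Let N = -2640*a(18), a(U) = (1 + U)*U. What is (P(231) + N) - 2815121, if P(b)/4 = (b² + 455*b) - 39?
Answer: -3084293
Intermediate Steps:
P(b) = -156 + 4*b² + 1820*b (P(b) = 4*((b² + 455*b) - 39) = 4*(-39 + b² + 455*b) = -156 + 4*b² + 1820*b)
a(U) = U*(1 + U)
N = -902880 (N = -47520*(1 + 18) = -47520*19 = -2640*342 = -902880)
(P(231) + N) - 2815121 = ((-156 + 4*231² + 1820*231) - 902880) - 2815121 = ((-156 + 4*53361 + 420420) - 902880) - 2815121 = ((-156 + 213444 + 420420) - 902880) - 2815121 = (633708 - 902880) - 2815121 = -269172 - 2815121 = -3084293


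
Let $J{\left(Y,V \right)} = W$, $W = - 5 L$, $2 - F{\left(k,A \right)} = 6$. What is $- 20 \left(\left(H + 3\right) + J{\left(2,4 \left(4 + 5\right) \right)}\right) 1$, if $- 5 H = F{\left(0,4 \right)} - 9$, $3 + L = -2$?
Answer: $-612$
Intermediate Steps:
$L = -5$ ($L = -3 - 2 = -5$)
$F{\left(k,A \right)} = -4$ ($F{\left(k,A \right)} = 2 - 6 = -4$)
$H = \frac{13}{5}$ ($H = - \frac{-4 - 9}{5} = \left(- \frac{1}{5}\right) \left(-13\right) = \frac{13}{5} \approx 2.6$)
$W = 25$ ($W = \left(-5\right) \left(-5\right) = 25$)
$J{\left(Y,V \right)} = 25$
$- 20 \left(\left(H + 3\right) + J{\left(2,4 \left(4 + 5\right) \right)}\right) 1 = - 20 \left(\left(\frac{13}{5} + 3\right) + 25\right) 1 = - 20 \left(\frac{28}{5} + 25\right) 1 = \left(-20\right) \frac{153}{5} \cdot 1 = \left(-612\right) 1 = -612$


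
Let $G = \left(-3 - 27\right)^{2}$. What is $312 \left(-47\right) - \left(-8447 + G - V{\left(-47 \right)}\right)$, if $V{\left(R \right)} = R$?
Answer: $-7164$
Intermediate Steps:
$G = 900$ ($G = \left(-3 - 27\right)^{2} = \left(-30\right)^{2} = 900$)
$312 \left(-47\right) - \left(-8447 + G - V{\left(-47 \right)}\right) = 312 \left(-47\right) + \left(8447 - 947\right) = -14664 + \left(8447 - 947\right) = -14664 + 7500 = -7164$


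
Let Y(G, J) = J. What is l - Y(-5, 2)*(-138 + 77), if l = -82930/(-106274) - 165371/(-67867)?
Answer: 451563775020/3606248779 ≈ 125.22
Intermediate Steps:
l = 11601423982/3606248779 (l = -82930*(-1/106274) - 165371*(-1/67867) = 41465/53137 + 165371/67867 = 11601423982/3606248779 ≈ 3.2170)
l - Y(-5, 2)*(-138 + 77) = 11601423982/3606248779 - 2*(-138 + 77) = 11601423982/3606248779 - 2*(-61) = 11601423982/3606248779 - 1*(-122) = 11601423982/3606248779 + 122 = 451563775020/3606248779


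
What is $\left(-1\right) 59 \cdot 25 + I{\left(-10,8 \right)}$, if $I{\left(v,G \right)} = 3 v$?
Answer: $-1505$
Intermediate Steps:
$\left(-1\right) 59 \cdot 25 + I{\left(-10,8 \right)} = \left(-1\right) 59 \cdot 25 + 3 \left(-10\right) = \left(-59\right) 25 - 30 = -1475 - 30 = -1505$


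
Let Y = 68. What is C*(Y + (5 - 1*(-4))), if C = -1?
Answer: -77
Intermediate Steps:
C*(Y + (5 - 1*(-4))) = -(68 + (5 - 1*(-4))) = -(68 + (5 + 4)) = -(68 + 9) = -1*77 = -77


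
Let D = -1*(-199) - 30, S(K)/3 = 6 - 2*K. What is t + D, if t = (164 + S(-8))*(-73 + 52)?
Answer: -4661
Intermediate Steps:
S(K) = 18 - 6*K (S(K) = 3*(6 - 2*K) = 18 - 6*K)
D = 169 (D = 199 - 30 = 169)
t = -4830 (t = (164 + (18 - 6*(-8)))*(-73 + 52) = (164 + (18 + 48))*(-21) = (164 + 66)*(-21) = 230*(-21) = -4830)
t + D = -4830 + 169 = -4661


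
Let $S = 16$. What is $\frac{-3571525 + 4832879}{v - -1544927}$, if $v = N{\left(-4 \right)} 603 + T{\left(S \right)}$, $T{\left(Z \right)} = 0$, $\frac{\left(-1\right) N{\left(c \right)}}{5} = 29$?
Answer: $\frac{630677}{728746} \approx 0.86543$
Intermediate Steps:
$N{\left(c \right)} = -145$ ($N{\left(c \right)} = \left(-5\right) 29 = -145$)
$v = -87435$ ($v = \left(-145\right) 603 + 0 = -87435 + 0 = -87435$)
$\frac{-3571525 + 4832879}{v - -1544927} = \frac{-3571525 + 4832879}{-87435 - -1544927} = \frac{1261354}{-87435 - -1544927} = \frac{1261354}{-87435 + \left(-95927 + 1640854\right)} = \frac{1261354}{-87435 + 1544927} = \frac{1261354}{1457492} = 1261354 \cdot \frac{1}{1457492} = \frac{630677}{728746}$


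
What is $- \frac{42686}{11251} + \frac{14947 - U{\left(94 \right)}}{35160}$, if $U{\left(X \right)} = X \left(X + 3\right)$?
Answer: $- \frac{478419227}{131861720} \approx -3.6282$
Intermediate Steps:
$U{\left(X \right)} = X \left(3 + X\right)$
$- \frac{42686}{11251} + \frac{14947 - U{\left(94 \right)}}{35160} = - \frac{42686}{11251} + \frac{14947 - 94 \left(3 + 94\right)}{35160} = \left(-42686\right) \frac{1}{11251} + \left(14947 - 94 \cdot 97\right) \frac{1}{35160} = - \frac{42686}{11251} + \left(14947 - 9118\right) \frac{1}{35160} = - \frac{42686}{11251} + 5829 \cdot \frac{1}{35160} = - \frac{42686}{11251} + \frac{1943}{11720} = - \frac{478419227}{131861720}$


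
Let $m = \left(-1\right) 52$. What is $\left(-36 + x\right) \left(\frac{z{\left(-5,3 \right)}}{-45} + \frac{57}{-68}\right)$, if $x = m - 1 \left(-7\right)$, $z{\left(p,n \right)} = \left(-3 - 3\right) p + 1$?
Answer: $\frac{42057}{340} \approx 123.7$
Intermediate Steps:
$z{\left(p,n \right)} = 1 - 6 p$ ($z{\left(p,n \right)} = \left(-3 - 3\right) p + 1 = - 6 p + 1 = 1 - 6 p$)
$m = -52$
$x = -45$ ($x = -52 - 1 \left(-7\right) = -52 - -7 = -52 + 7 = -45$)
$\left(-36 + x\right) \left(\frac{z{\left(-5,3 \right)}}{-45} + \frac{57}{-68}\right) = \left(-36 - 45\right) \left(\frac{1 - -30}{-45} + \frac{57}{-68}\right) = - 81 \left(\left(1 + 30\right) \left(- \frac{1}{45}\right) + 57 \left(- \frac{1}{68}\right)\right) = - 81 \left(31 \left(- \frac{1}{45}\right) - \frac{57}{68}\right) = - 81 \left(- \frac{31}{45} - \frac{57}{68}\right) = \left(-81\right) \left(- \frac{4673}{3060}\right) = \frac{42057}{340}$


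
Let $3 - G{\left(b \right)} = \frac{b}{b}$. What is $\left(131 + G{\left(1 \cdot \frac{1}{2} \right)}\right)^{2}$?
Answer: $17689$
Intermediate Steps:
$G{\left(b \right)} = 2$ ($G{\left(b \right)} = 3 - \frac{b}{b} = 3 - 1 = 2$)
$\left(131 + G{\left(1 \cdot \frac{1}{2} \right)}\right)^{2} = \left(131 + 2\right)^{2} = 133^{2} = 17689$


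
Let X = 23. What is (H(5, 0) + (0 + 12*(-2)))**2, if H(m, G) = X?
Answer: 1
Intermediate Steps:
H(m, G) = 23
(H(5, 0) + (0 + 12*(-2)))**2 = (23 + (0 + 12*(-2)))**2 = (23 + (0 - 24))**2 = (23 - 24)**2 = (-1)**2 = 1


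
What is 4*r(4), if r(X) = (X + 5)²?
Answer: 324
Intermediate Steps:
r(X) = (5 + X)²
4*r(4) = 4*(5 + 4)² = 4*9² = 4*81 = 324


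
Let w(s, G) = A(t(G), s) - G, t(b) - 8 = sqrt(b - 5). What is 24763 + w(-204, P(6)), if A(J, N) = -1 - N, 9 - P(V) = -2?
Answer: 24955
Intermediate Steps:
P(V) = 11 (P(V) = 9 - 1*(-2) = 9 + 2 = 11)
t(b) = 8 + sqrt(-5 + b) (t(b) = 8 + sqrt(b - 5) = 8 + sqrt(-5 + b))
w(s, G) = -1 - G - s (w(s, G) = (-1 - s) - G = -1 - G - s)
24763 + w(-204, P(6)) = 24763 + (-1 - 1*11 - 1*(-204)) = 24763 + (-1 - 11 + 204) = 24763 + 192 = 24955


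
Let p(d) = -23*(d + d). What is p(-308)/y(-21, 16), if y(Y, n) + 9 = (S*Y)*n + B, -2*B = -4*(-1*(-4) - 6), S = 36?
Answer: -14168/12109 ≈ -1.1700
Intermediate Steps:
B = -4 (B = -(-2)*(-1*(-4) - 6) = -(-2)*(4 - 6) = -(-2)*(-2) = -1/2*8 = -4)
y(Y, n) = -13 + 36*Y*n (y(Y, n) = -9 + ((36*Y)*n - 4) = -9 + (36*Y*n - 4) = -9 + (-4 + 36*Y*n) = -13 + 36*Y*n)
p(d) = -46*d
p(-308)/y(-21, 16) = (-46*(-308))/(-13 + 36*(-21)*16) = 14168/(-13 - 12096) = 14168/(-12109) = 14168*(-1/12109) = -14168/12109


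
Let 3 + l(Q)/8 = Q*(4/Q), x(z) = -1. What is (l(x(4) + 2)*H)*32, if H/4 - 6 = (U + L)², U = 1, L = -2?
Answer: 7168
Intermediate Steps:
H = 28 (H = 24 + 4*(1 - 2)² = 24 + 4*(-1)² = 24 + 4*1 = 24 + 4 = 28)
l(Q) = 8 (l(Q) = -24 + 8*(Q*(4/Q)) = -24 + 8*4 = -24 + 32 = 8)
(l(x(4) + 2)*H)*32 = (8*28)*32 = 224*32 = 7168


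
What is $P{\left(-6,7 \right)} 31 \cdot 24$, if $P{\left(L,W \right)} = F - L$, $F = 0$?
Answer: $4464$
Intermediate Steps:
$P{\left(L,W \right)} = - L$ ($P{\left(L,W \right)} = 0 - L = - L$)
$P{\left(-6,7 \right)} 31 \cdot 24 = \left(-1\right) \left(-6\right) 31 \cdot 24 = 6 \cdot 31 \cdot 24 = 186 \cdot 24 = 4464$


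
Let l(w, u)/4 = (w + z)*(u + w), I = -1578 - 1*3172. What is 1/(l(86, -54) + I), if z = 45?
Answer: 1/12018 ≈ 8.3209e-5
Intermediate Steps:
I = -4750 (I = -1578 - 3172 = -4750)
l(w, u) = 4*(45 + w)*(u + w) (l(w, u) = 4*((w + 45)*(u + w)) = 4*((45 + w)*(u + w)) = 4*(45 + w)*(u + w))
1/(l(86, -54) + I) = 1/((4*86**2 + 180*(-54) + 180*86 + 4*(-54)*86) - 4750) = 1/((4*7396 - 9720 + 15480 - 18576) - 4750) = 1/((29584 - 9720 + 15480 - 18576) - 4750) = 1/(16768 - 4750) = 1/12018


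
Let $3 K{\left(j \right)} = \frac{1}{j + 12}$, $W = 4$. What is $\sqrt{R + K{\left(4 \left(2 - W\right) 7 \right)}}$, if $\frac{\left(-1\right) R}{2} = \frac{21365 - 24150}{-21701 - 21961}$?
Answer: $\frac{i \sqrt{31174384197}}{480282} \approx 0.36762 i$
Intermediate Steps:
$R = - \frac{2785}{21831}$ ($R = - 2 \frac{21365 - 24150}{-21701 - 21961} = - 2 \left(- \frac{2785}{-43662}\right) = - 2 \left(\left(-2785\right) \left(- \frac{1}{43662}\right)\right) = \left(-2\right) \frac{2785}{43662} = - \frac{2785}{21831} \approx -0.12757$)
$K{\left(j \right)} = \frac{1}{3 \left(12 + j\right)}$ ($K{\left(j \right)} = \frac{1}{3 \left(j + 12\right)} = \frac{1}{3 \left(12 + j\right)}$)
$\sqrt{R + K{\left(4 \left(2 - W\right) 7 \right)}} = \sqrt{- \frac{2785}{21831} + \frac{1}{3 \left(12 + 4 \left(2 - 4\right) 7\right)}} = \sqrt{- \frac{2785}{21831} + \frac{1}{3 \left(12 + 4 \left(-2\right) 7\right)}} = \sqrt{- \frac{2785}{21831} + \frac{1}{3 \left(12 - 56\right)}} = \sqrt{- \frac{2785}{21831} + \frac{1}{3 \left(-44\right)}} = \sqrt{- \frac{2785}{21831} + \frac{1}{3} \left(- \frac{1}{44}\right)} = \sqrt{- \frac{2785}{21831} - \frac{1}{132}} = \sqrt{- \frac{129817}{960564}} = \frac{i \sqrt{31174384197}}{480282}$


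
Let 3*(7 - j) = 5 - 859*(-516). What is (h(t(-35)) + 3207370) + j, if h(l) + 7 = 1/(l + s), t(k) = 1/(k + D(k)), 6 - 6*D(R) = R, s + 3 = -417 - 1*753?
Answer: 606548313572/198243 ≈ 3.0596e+6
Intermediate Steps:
s = -1173 (s = -3 + (-417 - 1*753) = -3 + (-417 - 753) = -3 - 1170 = -1173)
D(R) = 1 - R/6
t(k) = 1/(1 + 5*k/6) (t(k) = 1/(k + (1 - k/6)) = 1/(1 + 5*k/6))
j = -443228/3 (j = 7 - (5 - 859*(-516))/3 = 7 - (5 + 443244)/3 = 7 - ⅓*443249 = 7 - 443249/3 = -443228/3 ≈ -1.4774e+5)
h(l) = -7 + 1/(-1173 + l) (h(l) = -7 + 1/(l - 1173) = -7 + 1/(-1173 + l))
(h(t(-35)) + 3207370) + j = ((8212 - 42/(6 + 5*(-35)))/(-1173 + 6/(6 + 5*(-35))) + 3207370) - 443228/3 = ((8212 - 42/(6 - 175))/(-1173 + 6/(6 - 175)) + 3207370) - 443228/3 = ((8212 - 42/(-169))/(-1173 + 6/(-169)) + 3207370) - 443228/3 = ((8212 - 42*(-1)/169)/(-1173 + 6*(-1/169)) + 3207370) - 443228/3 = ((8212 - 7*(-6/169))/(-1173 - 6/169) + 3207370) - 443228/3 = ((8212 + 42/169)/(-198243/169) + 3207370) - 443228/3 = (-169/198243*1387870/169 + 3207370) - 443228/3 = (-1387870/198243 + 3207370) - 443228/3 = 635837263040/198243 - 443228/3 = 606548313572/198243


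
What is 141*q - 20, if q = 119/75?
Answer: 5093/25 ≈ 203.72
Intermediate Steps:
q = 119/75 (q = 119*(1/75) = 119/75 ≈ 1.5867)
141*q - 20 = 141*(119/75) - 20 = 5593/25 - 20 = 5093/25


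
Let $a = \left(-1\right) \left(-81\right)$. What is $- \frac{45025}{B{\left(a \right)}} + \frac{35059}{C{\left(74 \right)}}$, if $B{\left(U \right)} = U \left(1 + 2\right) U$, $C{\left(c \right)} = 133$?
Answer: $\frac{684077972}{2617839} \approx 261.31$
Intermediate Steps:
$a = 81$
$B{\left(U \right)} = 3 U^{2}$ ($B{\left(U \right)} = U 3 U = 3 U U = 3 U^{2}$)
$- \frac{45025}{B{\left(a \right)}} + \frac{35059}{C{\left(74 \right)}} = - \frac{45025}{3 \cdot 81^{2}} + \frac{35059}{133} = - \frac{45025}{3 \cdot 6561} + 35059 \cdot \frac{1}{133} = - \frac{45025}{19683} + \frac{35059}{133} = \frac{684077972}{2617839}$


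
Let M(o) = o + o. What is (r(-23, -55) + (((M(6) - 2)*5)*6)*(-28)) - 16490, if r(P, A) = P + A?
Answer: -24968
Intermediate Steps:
M(o) = 2*o
r(P, A) = A + P
(r(-23, -55) + (((M(6) - 2)*5)*6)*(-28)) - 16490 = ((-55 - 23) + (((2*6 - 2)*5)*6)*(-28)) - 16490 = (-78 + (((12 - 2)*5)*6)*(-28)) - 16490 = (-78 + ((10*5)*6)*(-28)) - 16490 = (-78 + (50*6)*(-28)) - 16490 = (-78 + 300*(-28)) - 16490 = (-78 - 8400) - 16490 = -8478 - 16490 = -24968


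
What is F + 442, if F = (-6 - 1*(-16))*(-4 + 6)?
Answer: 462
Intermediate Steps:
F = 20 (F = (-6 + 16)*2 = 10*2 = 20)
F + 442 = 20 + 442 = 462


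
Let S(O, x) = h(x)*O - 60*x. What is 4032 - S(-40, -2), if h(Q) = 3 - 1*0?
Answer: 4032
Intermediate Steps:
h(Q) = 3 (h(Q) = 3 + 0 = 3)
S(O, x) = -60*x + 3*O (S(O, x) = 3*O - 60*x = -60*x + 3*O)
4032 - S(-40, -2) = 4032 - (-60*(-2) + 3*(-40)) = 4032 - (120 - 120) = 4032 - 1*0 = 4032 + 0 = 4032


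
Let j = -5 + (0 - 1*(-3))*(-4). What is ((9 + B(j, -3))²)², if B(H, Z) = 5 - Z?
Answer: 83521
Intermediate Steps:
j = -17 (j = -5 + (0 + 3)*(-4) = -5 + 3*(-4) = -5 - 12 = -17)
((9 + B(j, -3))²)² = ((9 + (5 - 1*(-3)))²)² = ((9 + (5 + 3))²)² = ((9 + 8)²)² = (17²)² = 289² = 83521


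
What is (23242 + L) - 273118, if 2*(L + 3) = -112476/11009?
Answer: -2750974149/11009 ≈ -2.4988e+5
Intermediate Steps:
L = -89265/11009 (L = -3 + (-112476/11009)/2 = -3 + (-1*112476/11009)/2 = -3 + (½)*(-112476/11009) = -3 - 56238/11009 = -89265/11009 ≈ -8.1084)
(23242 + L) - 273118 = (23242 - 89265/11009) - 273118 = 255781913/11009 - 273118 = -2750974149/11009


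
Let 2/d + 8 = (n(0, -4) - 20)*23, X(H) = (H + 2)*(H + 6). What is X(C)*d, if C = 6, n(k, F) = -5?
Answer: -192/583 ≈ -0.32933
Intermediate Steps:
X(H) = (2 + H)*(6 + H)
d = -2/583 (d = 2/(-8 + (-5 - 20)*23) = 2/(-8 - 25*23) = 2/(-8 - 575) = 2/(-583) = 2*(-1/583) = -2/583 ≈ -0.0034305)
X(C)*d = (12 + 6² + 8*6)*(-2/583) = (12 + 36 + 48)*(-2/583) = 96*(-2/583) = -192/583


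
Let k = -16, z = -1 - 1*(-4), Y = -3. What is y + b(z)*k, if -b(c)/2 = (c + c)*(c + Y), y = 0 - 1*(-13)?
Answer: 13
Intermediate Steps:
z = 3 (z = -1 + 4 = 3)
y = 13 (y = 0 + 13 = 13)
b(c) = -4*c*(-3 + c) (b(c) = -2*(c + c)*(c - 3) = -2*2*c*(-3 + c) = -4*c*(-3 + c))
y + b(z)*k = 13 + (4*3*(3 - 1*3))*(-16) = 13 + (4*3*(3 - 3))*(-16) = 13 + (4*3*0)*(-16) = 13 + 0*(-16) = 13 + 0 = 13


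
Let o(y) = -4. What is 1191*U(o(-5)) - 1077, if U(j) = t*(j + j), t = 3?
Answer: -29661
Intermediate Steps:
U(j) = 6*j (U(j) = 3*(j + j) = 3*(2*j) = 6*j)
1191*U(o(-5)) - 1077 = 1191*(6*(-4)) - 1077 = 1191*(-24) - 1077 = -28584 - 1077 = -29661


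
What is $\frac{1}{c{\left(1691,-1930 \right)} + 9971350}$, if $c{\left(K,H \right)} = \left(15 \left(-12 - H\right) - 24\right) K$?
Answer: $\frac{1}{58580836} \approx 1.707 \cdot 10^{-8}$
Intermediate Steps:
$c{\left(K,H \right)} = K \left(-204 - 15 H\right)$ ($c{\left(K,H \right)} = \left(\left(-180 - 15 H\right) - 24\right) K = \left(-204 - 15 H\right) K = K \left(-204 - 15 H\right)$)
$\frac{1}{c{\left(1691,-1930 \right)} + 9971350} = \frac{1}{\left(-3\right) 1691 \left(68 + 5 \left(-1930\right)\right) + 9971350} = \frac{1}{\left(-3\right) 1691 \left(68 - 9650\right) + 9971350} = \frac{1}{\left(-3\right) 1691 \left(-9582\right) + 9971350} = \frac{1}{48609486 + 9971350} = \frac{1}{58580836}$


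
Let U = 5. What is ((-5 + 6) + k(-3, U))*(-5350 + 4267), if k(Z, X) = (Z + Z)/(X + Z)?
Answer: 2166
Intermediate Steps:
k(Z, X) = 2*Z/(X + Z) (k(Z, X) = (2*Z)/(X + Z) = 2*Z/(X + Z))
((-5 + 6) + k(-3, U))*(-5350 + 4267) = ((-5 + 6) + 2*(-3)/(5 - 3))*(-5350 + 4267) = (1 + 2*(-3)/2)*(-1083) = (1 + 2*(-3)*(½))*(-1083) = (1 - 3)*(-1083) = -2*(-1083) = 2166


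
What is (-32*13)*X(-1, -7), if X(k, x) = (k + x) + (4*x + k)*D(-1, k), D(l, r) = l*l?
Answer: 15392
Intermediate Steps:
D(l, r) = l**2
X(k, x) = 2*k + 5*x (X(k, x) = (k + x) + (4*x + k)*(-1)**2 = (k + x) + (k + 4*x)*1 = (k + x) + (k + 4*x) = 2*k + 5*x)
(-32*13)*X(-1, -7) = (-32*13)*(2*(-1) + 5*(-7)) = -416*(-2 - 35) = -416*(-37) = 15392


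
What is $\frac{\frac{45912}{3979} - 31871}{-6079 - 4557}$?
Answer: $\frac{126768797}{42320644} \approx 2.9954$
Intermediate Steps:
$\frac{\frac{45912}{3979} - 31871}{-6079 - 4557} = \frac{45912 \cdot \frac{1}{3979} - 31871}{-6079 - 4557} = \frac{\frac{45912}{3979} - 31871}{-10636} = \left(- \frac{126768797}{3979}\right) \left(- \frac{1}{10636}\right) = \frac{126768797}{42320644}$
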